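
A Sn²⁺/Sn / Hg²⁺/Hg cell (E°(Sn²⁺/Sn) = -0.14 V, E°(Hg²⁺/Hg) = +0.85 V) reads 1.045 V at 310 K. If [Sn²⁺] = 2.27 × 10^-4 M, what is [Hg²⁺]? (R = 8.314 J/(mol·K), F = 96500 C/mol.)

0.014 M

From the Nernst equation, ln Q = nF(E° − E)/RT = 2×96500×(0.99 − 1.045)/(8.314×310) = -4.119, so Q = 0.0163.
With Q = [Sn²⁺]/[Hg²⁺] and the known concentrations, [Hg²⁺] in the denominator gives [Hg²⁺] = 0.014 M.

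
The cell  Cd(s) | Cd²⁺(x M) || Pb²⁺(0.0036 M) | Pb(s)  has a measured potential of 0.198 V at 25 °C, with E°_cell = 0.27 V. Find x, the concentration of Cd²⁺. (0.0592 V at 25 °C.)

0.97 M

From the Nernst equation, log Q = n(E° − E)/0.0592 = 2(0.27 − 0.198)/0.0592 = 2.432, so Q = 271.
With Q = [Cd²⁺]/[Pb²⁺] and the known concentrations, [Cd²⁺] in the numerator gives [Cd²⁺] = 0.97 M.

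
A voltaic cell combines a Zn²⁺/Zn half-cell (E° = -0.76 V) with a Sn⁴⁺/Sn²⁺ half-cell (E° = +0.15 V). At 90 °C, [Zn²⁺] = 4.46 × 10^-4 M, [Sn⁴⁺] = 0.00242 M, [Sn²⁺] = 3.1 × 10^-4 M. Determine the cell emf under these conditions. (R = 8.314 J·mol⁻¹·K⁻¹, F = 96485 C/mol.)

The Sn⁴⁺/Sn²⁺ couple has the higher reduction potential and acts as the cathode, so E°_cell = +0.15 − (-0.76) = 0.91 V.
Balancing electrons gives n = 2; the reaction quotient is Q = [Zn²⁺]·[Sn²⁺]/[Sn⁴⁺] = 5.71 × 10^-5.
E = E° − (RT/nF) ln Q = 0.91 − (8.314×363)/(2×96485) × (-9.770) = 0.910 + 0.153 = 1.063 V.

1.06 V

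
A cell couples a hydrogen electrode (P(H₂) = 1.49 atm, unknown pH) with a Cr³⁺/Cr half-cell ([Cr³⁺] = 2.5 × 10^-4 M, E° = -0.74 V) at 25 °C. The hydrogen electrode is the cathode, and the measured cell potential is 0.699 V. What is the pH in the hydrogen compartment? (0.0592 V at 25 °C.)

E°_cell = 0.74 V and n = 6.
log Q = n(E° − E)/0.0592 = 6×(0.74 − 0.699)/0.0592 = 4.155.
With Q = [Cr³⁺]^2·P(H₂)^3 / [H⁺]^6, solving for [H⁺] gives log[H⁺] = -1.807, so pH = 1.81.

pH = 1.81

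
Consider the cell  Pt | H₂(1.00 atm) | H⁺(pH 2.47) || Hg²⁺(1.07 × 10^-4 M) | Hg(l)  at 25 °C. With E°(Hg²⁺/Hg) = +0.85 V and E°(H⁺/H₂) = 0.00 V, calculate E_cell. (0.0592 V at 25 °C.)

0.88 V

The Hg²⁺/Hg couple is the cathode, so E°_cell = 0.85 V; n = 2.
[H⁺] = 10^(−2.47) = 0.0034 M, and Q = [H⁺]^2 / ([Hg²⁺]·P(H₂)) = 0.107.
E = E° − (0.0592/2) log Q = 0.85 − (0.0592/2)(-0.969) = 0.879 V.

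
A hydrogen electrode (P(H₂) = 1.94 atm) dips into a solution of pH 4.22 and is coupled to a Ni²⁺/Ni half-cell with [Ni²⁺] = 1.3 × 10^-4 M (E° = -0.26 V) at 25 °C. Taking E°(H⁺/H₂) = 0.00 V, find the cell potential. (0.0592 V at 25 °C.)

The hydrogen couple is the cathode, so E°_cell = 0.26 V; n = 2.
[H⁺] = 10^(−4.22) = 6 × 10^-5 M, and Q = [Ni²⁺]·P(H₂) / [H⁺]^2 = 6.95 × 10^4.
E = E° − (0.0592/2) log Q = 0.26 − (0.0592/2)(4.842) = 0.117 V.

0.12 V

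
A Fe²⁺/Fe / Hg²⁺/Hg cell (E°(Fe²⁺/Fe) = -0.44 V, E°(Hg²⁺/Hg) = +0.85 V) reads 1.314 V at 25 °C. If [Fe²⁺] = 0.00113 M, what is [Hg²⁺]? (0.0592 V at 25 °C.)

0.0073 M

From the Nernst equation, log Q = n(E° − E)/0.0592 = 2(1.29 − 1.314)/0.0592 = -0.811, so Q = 0.155.
With Q = [Fe²⁺]/[Hg²⁺] and the known concentrations, [Hg²⁺] in the denominator gives [Hg²⁺] = 0.0073 M.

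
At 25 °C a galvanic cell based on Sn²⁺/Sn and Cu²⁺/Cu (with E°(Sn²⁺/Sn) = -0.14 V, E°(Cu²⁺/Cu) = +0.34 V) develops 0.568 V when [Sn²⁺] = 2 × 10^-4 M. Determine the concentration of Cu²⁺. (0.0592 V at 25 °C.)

From the Nernst equation, log Q = n(E° − E)/0.0592 = 2(0.48 − 0.568)/0.0592 = -2.973, so Q = 0.00106.
With Q = [Sn²⁺]/[Cu²⁺] and the known concentrations, [Cu²⁺] in the denominator gives [Cu²⁺] = 0.19 M.

0.19 M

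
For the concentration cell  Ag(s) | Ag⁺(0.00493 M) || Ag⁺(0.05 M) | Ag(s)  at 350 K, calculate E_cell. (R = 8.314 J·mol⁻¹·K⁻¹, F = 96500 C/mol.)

Both half-cells are Ag⁺/Ag, so E°_cell = 0. The concentrated side is the cathode; the cell reaction moves Ag⁺ from high to low concentration with n = 1.
Q = [Ag⁺]_dilute/[Ag⁺]_conc = 0.00493/0.05 = 0.0986.
E = 0 − (RT/nF) ln Q = −((8.314×350)/(1×96500))(-2.317) = 0.0699 V.

0.070 V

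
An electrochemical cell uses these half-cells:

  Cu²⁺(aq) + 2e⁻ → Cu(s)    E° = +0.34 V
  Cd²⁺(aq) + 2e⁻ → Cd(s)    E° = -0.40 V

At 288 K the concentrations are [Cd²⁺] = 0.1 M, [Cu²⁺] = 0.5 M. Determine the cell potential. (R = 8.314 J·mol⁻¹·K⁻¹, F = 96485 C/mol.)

0.760 V

The Cu²⁺/Cu couple has the higher reduction potential and acts as the cathode, so E°_cell = +0.34 − (-0.40) = 0.74 V.
Balancing electrons gives n = 2; the reaction quotient is Q = [Cd²⁺]/[Cu²⁺] = 0.200.
E = E° − (RT/nF) ln Q = 0.74 − (8.314×288)/(2×96485) × (-1.609) = 0.740 + 0.020 = 0.760 V.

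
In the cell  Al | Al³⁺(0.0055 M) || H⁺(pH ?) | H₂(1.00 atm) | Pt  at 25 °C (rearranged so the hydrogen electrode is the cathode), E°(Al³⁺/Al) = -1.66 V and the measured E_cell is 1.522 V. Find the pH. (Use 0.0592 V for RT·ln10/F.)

E°_cell = 1.66 V and n = 6.
log Q = n(E° − E)/0.0592 = 6×(1.66 − 1.522)/0.0592 = 13.986.
With Q = [Al³⁺]^2·P(H₂)^3 / [H⁺]^6, solving for [H⁺] gives log[H⁺] = -3.084, so pH = 3.08.

pH = 3.08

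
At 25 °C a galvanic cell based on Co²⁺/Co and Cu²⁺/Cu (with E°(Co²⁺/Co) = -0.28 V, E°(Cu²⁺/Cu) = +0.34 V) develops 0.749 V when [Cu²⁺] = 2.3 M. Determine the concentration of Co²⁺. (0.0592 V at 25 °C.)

From the Nernst equation, log Q = n(E° − E)/0.0592 = 2(0.62 − 0.749)/0.0592 = -4.358, so Q = 4.38 × 10^-5.
With Q = [Co²⁺]/[Cu²⁺] and the known concentrations, [Co²⁺] in the numerator gives [Co²⁺] = 1 × 10^-4 M.

1 × 10^-4 M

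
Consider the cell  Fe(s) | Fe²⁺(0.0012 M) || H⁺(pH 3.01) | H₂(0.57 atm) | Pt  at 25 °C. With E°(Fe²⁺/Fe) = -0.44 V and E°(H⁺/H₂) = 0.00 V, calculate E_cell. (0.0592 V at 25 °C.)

The hydrogen couple is the cathode, so E°_cell = 0.44 V; n = 2.
[H⁺] = 10^(−3.01) = 9.8 × 10^-4 M, and Q = [Fe²⁺]·P(H₂) / [H⁺]^2 = 716.
E = E° − (0.0592/2) log Q = 0.44 − (0.0592/2)(2.855) = 0.355 V.

0.36 V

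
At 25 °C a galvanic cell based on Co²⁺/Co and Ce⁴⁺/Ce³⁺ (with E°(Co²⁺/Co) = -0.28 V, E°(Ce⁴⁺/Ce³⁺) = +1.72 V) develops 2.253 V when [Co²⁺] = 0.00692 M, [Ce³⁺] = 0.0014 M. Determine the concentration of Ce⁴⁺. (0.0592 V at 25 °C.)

2.2 M

From the Nernst equation, log Q = n(E° − E)/0.0592 = 2(2.00 − 2.253)/0.0592 = -8.547, so Q = 2.84 × 10^-9.
With Q = [Co²⁺]·[Ce³⁺]^2/[Ce⁴⁺]^2 and the known concentrations, [Ce⁴⁺]^2 in the denominator gives [Ce⁴⁺] = 2.2 M.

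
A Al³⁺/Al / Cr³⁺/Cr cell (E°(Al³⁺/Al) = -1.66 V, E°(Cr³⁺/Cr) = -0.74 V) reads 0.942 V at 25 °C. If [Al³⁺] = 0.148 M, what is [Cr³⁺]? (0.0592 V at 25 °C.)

1.9 M

From the Nernst equation, log Q = n(E° − E)/0.0592 = 3(0.92 − 0.942)/0.0592 = -1.115, so Q = 0.0768.
With Q = [Al³⁺]/[Cr³⁺] and the known concentrations, [Cr³⁺] in the denominator gives [Cr³⁺] = 1.9 M.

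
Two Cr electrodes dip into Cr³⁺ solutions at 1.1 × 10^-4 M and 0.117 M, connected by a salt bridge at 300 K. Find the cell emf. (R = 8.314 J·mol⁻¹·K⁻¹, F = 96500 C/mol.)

Both half-cells are Cr³⁺/Cr, so E°_cell = 0. The concentrated side is the cathode; the cell reaction moves Cr³⁺ from high to low concentration with n = 3.
Q = [Cr³⁺]_dilute/[Cr³⁺]_conc = 1.1 × 10^-4/0.117 = 9.4 × 10^-4.
E = 0 − (RT/nF) ln Q = −((8.314×300)/(3×96500))(-6.969) = 0.0600 V.

0.060 V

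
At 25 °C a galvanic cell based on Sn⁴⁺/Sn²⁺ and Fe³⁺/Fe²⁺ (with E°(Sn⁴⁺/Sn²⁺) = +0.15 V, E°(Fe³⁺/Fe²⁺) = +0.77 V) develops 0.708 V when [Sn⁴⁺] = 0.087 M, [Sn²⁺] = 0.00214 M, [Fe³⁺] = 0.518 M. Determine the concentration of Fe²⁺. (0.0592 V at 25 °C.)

From the Nernst equation, log Q = n(E° − E)/0.0592 = 2(0.62 − 0.708)/0.0592 = -2.973, so Q = 0.00106.
With Q = [Sn⁴⁺]·[Fe²⁺]^2/([Sn²⁺]·[Fe³⁺]^2) and the known concentrations, [Fe²⁺]^2 in the numerator gives [Fe²⁺] = 0.0027 M.

0.0027 M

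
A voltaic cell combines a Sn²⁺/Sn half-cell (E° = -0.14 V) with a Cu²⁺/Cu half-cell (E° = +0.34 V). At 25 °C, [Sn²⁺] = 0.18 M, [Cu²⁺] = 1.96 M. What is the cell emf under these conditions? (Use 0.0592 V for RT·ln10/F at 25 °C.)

0.511 V

The Cu²⁺/Cu couple has the higher reduction potential and acts as the cathode, so E°_cell = +0.34 − (-0.14) = 0.48 V.
Balancing electrons gives n = 2; the reaction quotient is Q = [Sn²⁺]/[Cu²⁺] = 0.0918.
At 25 °C, E = E° − (0.0592/n) log Q = 0.48 − (0.0592/2)(-1.037) = 0.480 + 0.031 = 0.511 V.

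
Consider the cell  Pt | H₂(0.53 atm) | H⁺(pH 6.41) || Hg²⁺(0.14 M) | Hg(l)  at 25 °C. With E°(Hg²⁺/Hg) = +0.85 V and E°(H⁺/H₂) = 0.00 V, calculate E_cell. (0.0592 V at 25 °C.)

The Hg²⁺/Hg couple is the cathode, so E°_cell = 0.85 V; n = 2.
[H⁺] = 10^(−6.41) = 3.9 × 10^-7 M, and Q = [H⁺]^2 / ([Hg²⁺]·P(H₂)) = 2.04 × 10^-12.
E = E° − (0.0592/2) log Q = 0.85 − (0.0592/2)(-11.690) = 1.196 V.

1.20 V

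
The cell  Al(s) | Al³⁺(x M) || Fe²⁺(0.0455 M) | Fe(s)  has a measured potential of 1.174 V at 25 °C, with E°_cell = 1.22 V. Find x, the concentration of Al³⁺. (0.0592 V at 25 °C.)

From the Nernst equation, log Q = n(E° − E)/0.0592 = 6(1.22 − 1.174)/0.0592 = 4.662, so Q = 4.59 × 10^4.
With Q = [Al³⁺]^2/[Fe²⁺]^3 and the known concentrations, [Al³⁺]^2 in the numerator gives [Al³⁺] = 2.1 M.

2.1 M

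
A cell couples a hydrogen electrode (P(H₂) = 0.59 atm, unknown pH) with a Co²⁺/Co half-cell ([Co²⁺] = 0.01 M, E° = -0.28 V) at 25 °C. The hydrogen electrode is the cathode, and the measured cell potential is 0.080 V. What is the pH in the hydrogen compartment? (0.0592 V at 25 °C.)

E°_cell = 0.28 V and n = 2.
log Q = n(E° − E)/0.0592 = 2×(0.28 − 0.080)/0.0592 = 6.757.
With Q = [Co²⁺]·P(H₂) / [H⁺]^2, solving for [H⁺] gives log[H⁺] = -4.493, so pH = 4.49.

pH = 4.49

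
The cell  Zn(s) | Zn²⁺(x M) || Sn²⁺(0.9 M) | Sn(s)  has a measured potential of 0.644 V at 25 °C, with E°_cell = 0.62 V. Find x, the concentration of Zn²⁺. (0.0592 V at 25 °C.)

0.14 M

From the Nernst equation, log Q = n(E° − E)/0.0592 = 2(0.62 − 0.644)/0.0592 = -0.811, so Q = 0.155.
With Q = [Zn²⁺]/[Sn²⁺] and the known concentrations, [Zn²⁺] in the numerator gives [Zn²⁺] = 0.14 M.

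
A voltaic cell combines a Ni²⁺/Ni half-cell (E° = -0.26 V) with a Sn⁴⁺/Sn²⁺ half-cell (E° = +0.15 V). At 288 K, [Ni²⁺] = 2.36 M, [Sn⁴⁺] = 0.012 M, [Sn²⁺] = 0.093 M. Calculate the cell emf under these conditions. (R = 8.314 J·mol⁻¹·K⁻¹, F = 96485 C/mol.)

0.374 V

The Sn⁴⁺/Sn²⁺ couple has the higher reduction potential and acts as the cathode, so E°_cell = +0.15 − (-0.26) = 0.41 V.
Balancing electrons gives n = 2; the reaction quotient is Q = [Ni²⁺]·[Sn²⁺]/[Sn⁴⁺] = 18.3.
E = E° − (RT/nF) ln Q = 0.41 − (8.314×288)/(2×96485) × (2.906) = 0.410 − 0.036 = 0.374 V.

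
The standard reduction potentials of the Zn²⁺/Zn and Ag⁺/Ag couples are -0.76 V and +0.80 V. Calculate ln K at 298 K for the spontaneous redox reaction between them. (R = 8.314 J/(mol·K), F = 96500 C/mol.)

E°_cell = +0.80 − (-0.76) = 1.56 V, with n = 2 electrons transferred.
At equilibrium E = 0, so the Nernst equation gives ln K = nFE°/RT = (2)(96500)(1.56)/((8.314)(298)) = 121.52.

ln K = 121.5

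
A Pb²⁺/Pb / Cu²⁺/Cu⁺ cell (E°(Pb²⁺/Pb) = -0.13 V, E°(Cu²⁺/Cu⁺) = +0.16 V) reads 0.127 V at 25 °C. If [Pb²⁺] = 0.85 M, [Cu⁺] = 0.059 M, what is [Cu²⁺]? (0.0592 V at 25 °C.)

From the Nernst equation, log Q = n(E° − E)/0.0592 = 2(0.29 − 0.127)/0.0592 = 5.507, so Q = 3.21 × 10^5.
With Q = [Pb²⁺]·[Cu⁺]^2/[Cu²⁺]^2 and the known concentrations, [Cu²⁺]^2 in the denominator gives [Cu²⁺] = 9.6 × 10^-5 M.

9.6 × 10^-5 M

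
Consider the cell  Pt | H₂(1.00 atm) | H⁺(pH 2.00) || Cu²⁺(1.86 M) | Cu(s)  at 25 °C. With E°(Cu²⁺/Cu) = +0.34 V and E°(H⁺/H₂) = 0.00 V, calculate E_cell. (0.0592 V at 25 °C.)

0.47 V

The Cu²⁺/Cu couple is the cathode, so E°_cell = 0.34 V; n = 2.
[H⁺] = 10^(−2.00) = 0.010 M, and Q = [H⁺]^2 / ([Cu²⁺]·P(H₂)) = 5.38 × 10^-5.
E = E° − (0.0592/2) log Q = 0.34 − (0.0592/2)(-4.270) = 0.466 V.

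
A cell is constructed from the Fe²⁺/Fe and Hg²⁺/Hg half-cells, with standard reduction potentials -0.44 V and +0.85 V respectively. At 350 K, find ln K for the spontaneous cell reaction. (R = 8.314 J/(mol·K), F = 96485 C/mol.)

ln K = 85.5

E°_cell = +0.85 − (-0.44) = 1.29 V, with n = 2 electrons transferred.
At equilibrium E = 0, so the Nernst equation gives ln K = nFE°/RT = (2)(96485)(1.29)/((8.314)(350)) = 85.55.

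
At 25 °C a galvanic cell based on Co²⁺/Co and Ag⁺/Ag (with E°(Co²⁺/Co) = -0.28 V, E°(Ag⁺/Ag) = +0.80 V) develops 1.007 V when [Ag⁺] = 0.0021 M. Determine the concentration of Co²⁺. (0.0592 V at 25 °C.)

From the Nernst equation, log Q = n(E° − E)/0.0592 = 2(1.08 − 1.007)/0.0592 = 2.466, so Q = 293.
With Q = [Co²⁺]/[Ag⁺]^2 and the known concentrations, [Co²⁺] in the numerator gives [Co²⁺] = 0.0013 M.

0.0013 M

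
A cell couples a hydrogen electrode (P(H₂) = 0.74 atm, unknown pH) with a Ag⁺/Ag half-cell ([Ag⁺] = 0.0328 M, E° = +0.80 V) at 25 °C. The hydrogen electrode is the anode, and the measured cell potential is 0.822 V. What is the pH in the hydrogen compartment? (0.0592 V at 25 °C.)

E°_cell = 0.80 V and n = 2.
log Q = n(E° − E)/0.0592 = 2×(0.80 − 0.822)/0.0592 = -0.743.
With Q = [H⁺]^2 / ([Ag⁺]^2·P(H₂)), solving for [H⁺] gives log[H⁺] = -1.921, so pH = 1.92.

pH = 1.92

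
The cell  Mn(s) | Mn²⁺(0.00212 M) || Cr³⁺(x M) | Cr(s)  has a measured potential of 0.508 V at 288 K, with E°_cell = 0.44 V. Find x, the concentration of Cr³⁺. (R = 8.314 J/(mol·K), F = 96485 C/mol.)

From the Nernst equation, ln Q = nF(E° − E)/RT = 6×96485×(0.44 − 0.508)/(8.314×288) = -16.441, so Q = 7.24 × 10^-8.
With Q = [Mn²⁺]^3/[Cr³⁺]^2 and the known concentrations, [Cr³⁺]^2 in the denominator gives [Cr³⁺] = 0.36 M.

0.36 M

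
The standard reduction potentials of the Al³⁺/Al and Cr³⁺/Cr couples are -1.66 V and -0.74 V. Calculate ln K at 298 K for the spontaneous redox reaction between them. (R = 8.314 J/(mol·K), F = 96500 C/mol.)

ln K = 107.5

E°_cell = -0.74 − (-1.66) = 0.92 V, with n = 3 electrons transferred.
At equilibrium E = 0, so the Nernst equation gives ln K = nFE°/RT = (3)(96500)(0.92)/((8.314)(298)) = 107.50.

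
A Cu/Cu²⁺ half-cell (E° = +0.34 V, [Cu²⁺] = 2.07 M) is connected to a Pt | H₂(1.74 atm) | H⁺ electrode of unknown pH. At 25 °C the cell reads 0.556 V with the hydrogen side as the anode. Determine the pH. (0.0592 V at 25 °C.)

pH = 3.37

E°_cell = 0.34 V and n = 2.
log Q = n(E° − E)/0.0592 = 2×(0.34 − 0.556)/0.0592 = -7.297.
With Q = [H⁺]^2 / ([Cu²⁺]·P(H₂)), solving for [H⁺] gives log[H⁺] = -3.370, so pH = 3.37.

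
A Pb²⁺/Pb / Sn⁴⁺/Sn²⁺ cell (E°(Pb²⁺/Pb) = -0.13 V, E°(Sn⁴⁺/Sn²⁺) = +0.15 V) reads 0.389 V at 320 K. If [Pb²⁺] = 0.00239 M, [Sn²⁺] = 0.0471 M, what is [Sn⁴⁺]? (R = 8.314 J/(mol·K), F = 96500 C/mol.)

From the Nernst equation, ln Q = nF(E° − E)/RT = 2×96500×(0.28 − 0.389)/(8.314×320) = -7.907, so Q = 3.68 × 10^-4.
With Q = [Pb²⁺]·[Sn²⁺]/[Sn⁴⁺] and the known concentrations, [Sn⁴⁺] in the denominator gives [Sn⁴⁺] = 0.31 M.

0.31 M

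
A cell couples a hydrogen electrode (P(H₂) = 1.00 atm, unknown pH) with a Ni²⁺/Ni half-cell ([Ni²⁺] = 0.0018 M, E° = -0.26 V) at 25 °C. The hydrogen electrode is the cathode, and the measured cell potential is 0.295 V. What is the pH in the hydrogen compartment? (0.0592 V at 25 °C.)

E°_cell = 0.26 V and n = 2.
log Q = n(E° − E)/0.0592 = 2×(0.26 − 0.295)/0.0592 = -1.182.
With Q = [Ni²⁺]·P(H₂) / [H⁺]^2, solving for [H⁺] gives log[H⁺] = -0.781, so pH = 0.78.

pH = 0.78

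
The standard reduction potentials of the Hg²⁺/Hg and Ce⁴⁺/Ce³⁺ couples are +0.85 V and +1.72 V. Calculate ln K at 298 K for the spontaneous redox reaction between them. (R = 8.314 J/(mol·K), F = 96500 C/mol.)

ln K = 67.8

E°_cell = +1.72 − (+0.85) = 0.87 V, with n = 2 electrons transferred.
At equilibrium E = 0, so the Nernst equation gives ln K = nFE°/RT = (2)(96500)(0.87)/((8.314)(298)) = 67.77.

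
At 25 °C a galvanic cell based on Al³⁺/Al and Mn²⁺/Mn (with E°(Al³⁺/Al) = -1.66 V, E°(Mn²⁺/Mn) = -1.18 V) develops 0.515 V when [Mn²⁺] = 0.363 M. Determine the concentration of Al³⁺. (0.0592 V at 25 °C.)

From the Nernst equation, log Q = n(E° − E)/0.0592 = 6(0.48 − 0.515)/0.0592 = -3.547, so Q = 2.84 × 10^-4.
With Q = [Al³⁺]^2/[Mn²⁺]^3 and the known concentrations, [Al³⁺]^2 in the numerator gives [Al³⁺] = 0.0037 M.

0.0037 M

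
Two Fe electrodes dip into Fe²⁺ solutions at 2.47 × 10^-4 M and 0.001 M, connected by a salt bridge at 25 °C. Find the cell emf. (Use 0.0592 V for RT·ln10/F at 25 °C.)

0.018 V

Both half-cells are Fe²⁺/Fe, so E°_cell = 0. The concentrated side is the cathode; the cell reaction moves Fe²⁺ from high to low concentration with n = 2.
Q = [Fe²⁺]_dilute/[Fe²⁺]_conc = 2.47 × 10^-4/0.001 = 0.247.
E = 0 − (0.0592/2) log Q = −(0.0592/2)(-0.607) = 0.0180 V.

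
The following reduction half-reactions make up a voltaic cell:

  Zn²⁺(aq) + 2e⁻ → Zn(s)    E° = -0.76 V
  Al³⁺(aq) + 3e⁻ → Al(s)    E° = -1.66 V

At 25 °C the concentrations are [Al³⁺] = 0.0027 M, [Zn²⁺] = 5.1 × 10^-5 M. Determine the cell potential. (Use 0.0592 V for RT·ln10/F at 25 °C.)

0.824 V

The Zn²⁺/Zn couple has the higher reduction potential and acts as the cathode, so E°_cell = -0.76 − (-1.66) = 0.90 V.
Balancing electrons gives n = 6; the reaction quotient is Q = [Al³⁺]^2/[Zn²⁺]^3 = 5.5 × 10^7.
At 25 °C, E = E° − (0.0592/n) log Q = 0.90 − (0.0592/6)(7.740) = 0.900 − 0.076 = 0.824 V.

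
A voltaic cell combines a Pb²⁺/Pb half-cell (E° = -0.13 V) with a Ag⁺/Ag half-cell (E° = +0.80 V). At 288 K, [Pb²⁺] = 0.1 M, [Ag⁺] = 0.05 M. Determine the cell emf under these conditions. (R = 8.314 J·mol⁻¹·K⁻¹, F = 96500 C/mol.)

The Ag⁺/Ag couple has the higher reduction potential and acts as the cathode, so E°_cell = +0.80 − (-0.13) = 0.93 V.
Balancing electrons gives n = 2; the reaction quotient is Q = [Pb²⁺]/[Ag⁺]^2 = 40.0.
E = E° − (RT/nF) ln Q = 0.93 − (8.314×288)/(2×96500) × (3.689) = 0.930 − 0.046 = 0.884 V.

0.884 V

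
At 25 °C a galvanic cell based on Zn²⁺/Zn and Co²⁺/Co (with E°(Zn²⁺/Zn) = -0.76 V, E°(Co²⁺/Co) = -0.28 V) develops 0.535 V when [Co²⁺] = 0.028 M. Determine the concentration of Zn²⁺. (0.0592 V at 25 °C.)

3.9 × 10^-4 M

From the Nernst equation, log Q = n(E° − E)/0.0592 = 2(0.48 − 0.535)/0.0592 = -1.858, so Q = 0.0139.
With Q = [Zn²⁺]/[Co²⁺] and the known concentrations, [Zn²⁺] in the numerator gives [Zn²⁺] = 3.9 × 10^-4 M.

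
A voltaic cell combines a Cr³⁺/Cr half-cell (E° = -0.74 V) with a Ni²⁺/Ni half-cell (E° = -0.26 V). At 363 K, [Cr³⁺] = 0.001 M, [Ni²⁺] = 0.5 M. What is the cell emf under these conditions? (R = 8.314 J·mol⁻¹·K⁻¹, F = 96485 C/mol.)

0.541 V

The Ni²⁺/Ni couple has the higher reduction potential and acts as the cathode, so E°_cell = -0.26 − (-0.74) = 0.48 V.
Balancing electrons gives n = 6; the reaction quotient is Q = [Cr³⁺]^2/[Ni²⁺]^3 = 8 × 10^-6.
E = E° − (RT/nF) ln Q = 0.48 − (8.314×363)/(6×96485) × (-11.736) = 0.480 + 0.061 = 0.541 V.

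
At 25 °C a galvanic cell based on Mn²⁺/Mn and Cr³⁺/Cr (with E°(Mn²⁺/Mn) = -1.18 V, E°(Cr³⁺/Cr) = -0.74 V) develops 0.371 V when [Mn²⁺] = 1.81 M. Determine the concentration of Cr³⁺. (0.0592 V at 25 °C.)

From the Nernst equation, log Q = n(E° − E)/0.0592 = 6(0.44 − 0.371)/0.0592 = 6.993, so Q = 9.85 × 10^6.
With Q = [Mn²⁺]^3/[Cr³⁺]^2 and the known concentrations, [Cr³⁺]^2 in the denominator gives [Cr³⁺] = 7.8 × 10^-4 M.

7.8 × 10^-4 M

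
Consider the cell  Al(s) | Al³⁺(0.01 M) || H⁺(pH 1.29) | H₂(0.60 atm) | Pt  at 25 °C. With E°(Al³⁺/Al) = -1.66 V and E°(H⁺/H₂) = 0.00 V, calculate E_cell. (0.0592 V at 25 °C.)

The hydrogen couple is the cathode, so E°_cell = 1.66 V; n = 6.
[H⁺] = 10^(−1.29) = 0.051 M, and Q = [Al³⁺]^2·P(H₂)^3 / [H⁺]^6 = 1190.
E = E° − (0.0592/6) log Q = 1.66 − (0.0592/6)(3.074) = 1.630 V.

1.63 V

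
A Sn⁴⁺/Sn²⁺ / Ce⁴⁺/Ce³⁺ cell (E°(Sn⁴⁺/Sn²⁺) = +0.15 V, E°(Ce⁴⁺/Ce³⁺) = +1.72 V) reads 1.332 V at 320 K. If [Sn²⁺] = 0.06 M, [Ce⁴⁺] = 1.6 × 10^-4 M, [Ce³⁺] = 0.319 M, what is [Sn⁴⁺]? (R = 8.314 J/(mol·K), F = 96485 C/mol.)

From the Nernst equation, ln Q = nF(E° − E)/RT = 2×96485×(1.57 − 1.332)/(8.314×320) = 17.263, so Q = 3.14 × 10^7.
With Q = [Sn⁴⁺]·[Ce³⁺]^2/([Sn²⁺]·[Ce⁴⁺]^2) and the known concentrations, [Sn⁴⁺] in the numerator gives [Sn⁴⁺] = 0.47 M.

0.47 M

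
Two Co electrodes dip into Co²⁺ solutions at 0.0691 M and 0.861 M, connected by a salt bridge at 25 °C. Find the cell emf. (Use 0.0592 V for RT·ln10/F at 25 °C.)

Both half-cells are Co²⁺/Co, so E°_cell = 0. The concentrated side is the cathode; the cell reaction moves Co²⁺ from high to low concentration with n = 2.
Q = [Co²⁺]_dilute/[Co²⁺]_conc = 0.0691/0.861 = 0.0803.
E = 0 − (0.0592/2) log Q = −(0.0592/2)(-1.096) = 0.0324 V.

0.032 V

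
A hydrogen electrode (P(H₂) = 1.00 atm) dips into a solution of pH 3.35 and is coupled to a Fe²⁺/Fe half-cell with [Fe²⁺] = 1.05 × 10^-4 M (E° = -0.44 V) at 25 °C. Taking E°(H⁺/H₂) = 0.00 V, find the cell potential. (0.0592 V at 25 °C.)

0.36 V

The hydrogen couple is the cathode, so E°_cell = 0.44 V; n = 2.
[H⁺] = 10^(−3.35) = 4.5 × 10^-4 M, and Q = [Fe²⁺]·P(H₂) / [H⁺]^2 = 526.
E = E° − (0.0592/2) log Q = 0.44 − (0.0592/2)(2.721) = 0.359 V.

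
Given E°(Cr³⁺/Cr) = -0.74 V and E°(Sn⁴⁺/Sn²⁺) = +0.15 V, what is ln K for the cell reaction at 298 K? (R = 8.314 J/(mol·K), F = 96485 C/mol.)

ln K = 208.0

E°_cell = +0.15 − (-0.74) = 0.89 V, with n = 6 electrons transferred.
At equilibrium E = 0, so the Nernst equation gives ln K = nFE°/RT = (6)(96485)(0.89)/((8.314)(298)) = 207.96.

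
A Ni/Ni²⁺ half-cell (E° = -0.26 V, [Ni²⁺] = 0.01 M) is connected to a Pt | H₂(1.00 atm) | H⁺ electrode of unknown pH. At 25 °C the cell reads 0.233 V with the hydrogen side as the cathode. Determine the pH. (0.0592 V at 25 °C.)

pH = 1.46

E°_cell = 0.26 V and n = 2.
log Q = n(E° − E)/0.0592 = 2×(0.26 − 0.233)/0.0592 = 0.912.
With Q = [Ni²⁺]·P(H₂) / [H⁺]^2, solving for [H⁺] gives log[H⁺] = -1.456, so pH = 1.46.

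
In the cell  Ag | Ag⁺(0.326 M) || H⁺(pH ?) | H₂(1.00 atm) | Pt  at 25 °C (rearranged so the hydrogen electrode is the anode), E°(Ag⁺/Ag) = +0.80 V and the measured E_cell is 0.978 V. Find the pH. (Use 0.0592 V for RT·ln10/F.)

E°_cell = 0.80 V and n = 2.
log Q = n(E° − E)/0.0592 = 2×(0.80 − 0.978)/0.0592 = -6.014.
With Q = [H⁺]^2 / ([Ag⁺]^2·P(H₂)), solving for [H⁺] gives log[H⁺] = -3.494, so pH = 3.49.

pH = 3.49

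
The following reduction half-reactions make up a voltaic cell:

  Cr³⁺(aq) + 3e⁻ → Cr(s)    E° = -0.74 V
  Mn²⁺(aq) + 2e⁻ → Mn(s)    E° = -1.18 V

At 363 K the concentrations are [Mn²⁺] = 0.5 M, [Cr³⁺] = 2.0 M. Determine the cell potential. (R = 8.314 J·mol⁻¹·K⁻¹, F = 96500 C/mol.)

0.458 V

The Cr³⁺/Cr couple has the higher reduction potential and acts as the cathode, so E°_cell = -0.74 − (-1.18) = 0.44 V.
Balancing electrons gives n = 6; the reaction quotient is Q = [Mn²⁺]^3/[Cr³⁺]^2 = 0.0312.
E = E° − (RT/nF) ln Q = 0.44 − (8.314×363)/(6×96500) × (-3.466) = 0.440 + 0.018 = 0.458 V.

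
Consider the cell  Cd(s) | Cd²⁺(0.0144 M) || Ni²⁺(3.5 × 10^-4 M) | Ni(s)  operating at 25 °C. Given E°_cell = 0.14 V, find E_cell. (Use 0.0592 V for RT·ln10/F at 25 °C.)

0.092 V

Balancing electrons gives n = 2; the reaction quotient is Q = [Cd²⁺]/[Ni²⁺] = 41.1.
At 25 °C, E = E° − (0.0592/n) log Q = 0.14 − (0.0592/2)(1.614) = 0.140 − 0.048 = 0.092 V.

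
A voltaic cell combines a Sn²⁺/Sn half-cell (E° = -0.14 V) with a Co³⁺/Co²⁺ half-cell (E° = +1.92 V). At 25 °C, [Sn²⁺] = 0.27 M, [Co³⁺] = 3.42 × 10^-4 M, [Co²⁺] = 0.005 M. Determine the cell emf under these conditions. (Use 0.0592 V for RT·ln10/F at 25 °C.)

2.01 V

The Co³⁺/Co²⁺ couple has the higher reduction potential and acts as the cathode, so E°_cell = +1.92 − (-0.14) = 2.06 V.
Balancing electrons gives n = 2; the reaction quotient is Q = [Sn²⁺]·[Co²⁺]^2/[Co³⁺]^2 = 57.7.
At 25 °C, E = E° − (0.0592/n) log Q = 2.06 − (0.0592/2)(1.761) = 2.060 − 0.052 = 2.008 V.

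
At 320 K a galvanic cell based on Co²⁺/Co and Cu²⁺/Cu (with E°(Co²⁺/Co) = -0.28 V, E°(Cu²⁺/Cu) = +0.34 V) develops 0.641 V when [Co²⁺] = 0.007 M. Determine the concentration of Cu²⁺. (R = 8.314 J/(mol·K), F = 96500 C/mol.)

From the Nernst equation, ln Q = nF(E° − E)/RT = 2×96500×(0.62 − 0.641)/(8.314×320) = -1.523, so Q = 0.218.
With Q = [Co²⁺]/[Cu²⁺] and the known concentrations, [Cu²⁺] in the denominator gives [Cu²⁺] = 0.032 M.

0.032 M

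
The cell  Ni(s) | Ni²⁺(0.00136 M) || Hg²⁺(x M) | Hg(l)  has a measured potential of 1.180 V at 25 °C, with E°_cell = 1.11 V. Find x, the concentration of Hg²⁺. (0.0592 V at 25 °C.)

From the Nernst equation, log Q = n(E° − E)/0.0592 = 2(1.11 − 1.180)/0.0592 = -2.365, so Q = 0.00432.
With Q = [Ni²⁺]/[Hg²⁺] and the known concentrations, [Hg²⁺] in the denominator gives [Hg²⁺] = 0.32 M.

0.32 M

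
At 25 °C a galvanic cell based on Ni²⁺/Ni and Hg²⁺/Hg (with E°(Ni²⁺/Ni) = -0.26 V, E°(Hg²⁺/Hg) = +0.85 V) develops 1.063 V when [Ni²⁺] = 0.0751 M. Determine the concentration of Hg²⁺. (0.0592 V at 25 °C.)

From the Nernst equation, log Q = n(E° − E)/0.0592 = 2(1.11 − 1.063)/0.0592 = 1.588, so Q = 38.7.
With Q = [Ni²⁺]/[Hg²⁺] and the known concentrations, [Hg²⁺] in the denominator gives [Hg²⁺] = 0.0019 M.

0.0019 M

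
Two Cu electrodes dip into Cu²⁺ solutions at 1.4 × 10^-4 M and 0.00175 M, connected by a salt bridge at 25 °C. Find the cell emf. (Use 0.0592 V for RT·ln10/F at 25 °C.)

Both half-cells are Cu²⁺/Cu, so E°_cell = 0. The concentrated side is the cathode; the cell reaction moves Cu²⁺ from high to low concentration with n = 2.
Q = [Cu²⁺]_dilute/[Cu²⁺]_conc = 1.4 × 10^-4/0.00175 = 0.0800.
E = 0 − (0.0592/2) log Q = −(0.0592/2)(-1.097) = 0.0325 V.

0.032 V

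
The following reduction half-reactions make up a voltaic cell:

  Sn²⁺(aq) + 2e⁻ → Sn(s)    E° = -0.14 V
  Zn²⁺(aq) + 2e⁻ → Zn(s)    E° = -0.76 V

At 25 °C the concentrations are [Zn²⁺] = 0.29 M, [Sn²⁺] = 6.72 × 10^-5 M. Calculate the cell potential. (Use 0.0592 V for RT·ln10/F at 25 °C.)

The Sn²⁺/Sn couple has the higher reduction potential and acts as the cathode, so E°_cell = -0.14 − (-0.76) = 0.62 V.
Balancing electrons gives n = 2; the reaction quotient is Q = [Zn²⁺]/[Sn²⁺] = 4320.
At 25 °C, E = E° − (0.0592/n) log Q = 0.62 − (0.0592/2)(3.635) = 0.620 − 0.108 = 0.512 V.

0.512 V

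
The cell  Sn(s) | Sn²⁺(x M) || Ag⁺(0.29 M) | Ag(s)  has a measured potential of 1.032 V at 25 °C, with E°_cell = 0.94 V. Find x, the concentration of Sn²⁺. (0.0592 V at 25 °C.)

6.6 × 10^-5 M

From the Nernst equation, log Q = n(E° − E)/0.0592 = 2(0.94 − 1.032)/0.0592 = -3.108, so Q = 7.8 × 10^-4.
With Q = [Sn²⁺]/[Ag⁺]^2 and the known concentrations, [Sn²⁺] in the numerator gives [Sn²⁺] = 6.6 × 10^-5 M.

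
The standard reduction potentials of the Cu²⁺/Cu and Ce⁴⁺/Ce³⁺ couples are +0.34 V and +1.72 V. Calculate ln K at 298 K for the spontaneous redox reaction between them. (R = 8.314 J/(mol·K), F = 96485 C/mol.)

E°_cell = +1.72 − (+0.34) = 1.38 V, with n = 2 electrons transferred.
At equilibrium E = 0, so the Nernst equation gives ln K = nFE°/RT = (2)(96485)(1.38)/((8.314)(298)) = 107.48.

ln K = 107.5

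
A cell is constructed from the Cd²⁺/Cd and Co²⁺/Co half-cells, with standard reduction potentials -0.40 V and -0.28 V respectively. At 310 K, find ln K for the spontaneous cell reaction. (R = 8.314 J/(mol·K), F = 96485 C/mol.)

E°_cell = -0.28 − (-0.40) = 0.12 V, with n = 2 electrons transferred.
At equilibrium E = 0, so the Nernst equation gives ln K = nFE°/RT = (2)(96485)(0.12)/((8.314)(310)) = 8.98.

ln K = 9.0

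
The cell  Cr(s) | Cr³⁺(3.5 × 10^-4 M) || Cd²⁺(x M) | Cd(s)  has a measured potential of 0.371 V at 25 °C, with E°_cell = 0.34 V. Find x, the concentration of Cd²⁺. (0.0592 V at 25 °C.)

0.055 M

From the Nernst equation, log Q = n(E° − E)/0.0592 = 6(0.34 − 0.371)/0.0592 = -3.142, so Q = 7.21 × 10^-4.
With Q = [Cr³⁺]^2/[Cd²⁺]^3 and the known concentrations, [Cd²⁺]^3 in the denominator gives [Cd²⁺] = 0.055 M.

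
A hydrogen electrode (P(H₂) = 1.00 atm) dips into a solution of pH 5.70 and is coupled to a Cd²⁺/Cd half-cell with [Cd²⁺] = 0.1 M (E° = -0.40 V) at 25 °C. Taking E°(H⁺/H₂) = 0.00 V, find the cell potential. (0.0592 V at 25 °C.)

The hydrogen couple is the cathode, so E°_cell = 0.40 V; n = 2.
[H⁺] = 10^(−5.70) = 2 × 10^-6 M, and Q = [Cd²⁺]·P(H₂) / [H⁺]^2 = 2.51 × 10^10.
E = E° − (0.0592/2) log Q = 0.40 − (0.0592/2)(10.400) = 0.092 V.

0.092 V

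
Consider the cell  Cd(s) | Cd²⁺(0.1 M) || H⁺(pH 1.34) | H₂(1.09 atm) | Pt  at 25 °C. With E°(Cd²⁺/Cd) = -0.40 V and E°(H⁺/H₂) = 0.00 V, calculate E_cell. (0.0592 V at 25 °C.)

The hydrogen couple is the cathode, so E°_cell = 0.40 V; n = 2.
[H⁺] = 10^(−1.34) = 0.046 M, and Q = [Cd²⁺]·P(H₂) / [H⁺]^2 = 52.2.
E = E° − (0.0592/2) log Q = 0.40 − (0.0592/2)(1.717) = 0.349 V.

0.35 V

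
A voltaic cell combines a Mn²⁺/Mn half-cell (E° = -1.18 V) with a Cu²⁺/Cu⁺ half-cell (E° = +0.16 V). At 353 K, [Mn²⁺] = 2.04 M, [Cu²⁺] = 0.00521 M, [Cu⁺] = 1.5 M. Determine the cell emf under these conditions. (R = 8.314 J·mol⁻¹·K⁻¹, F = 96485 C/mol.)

The Cu²⁺/Cu⁺ couple has the higher reduction potential and acts as the cathode, so E°_cell = +0.16 − (-1.18) = 1.34 V.
Balancing electrons gives n = 2; the reaction quotient is Q = [Mn²⁺]·[Cu⁺]^2/[Cu²⁺]^2 = 1.69 × 10^5.
E = E° − (RT/nF) ln Q = 1.34 − (8.314×353)/(2×96485) × (12.038) = 1.340 − 0.183 = 1.157 V.

1.16 V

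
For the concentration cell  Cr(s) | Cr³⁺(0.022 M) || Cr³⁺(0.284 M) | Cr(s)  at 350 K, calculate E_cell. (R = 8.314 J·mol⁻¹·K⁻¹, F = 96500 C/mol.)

Both half-cells are Cr³⁺/Cr, so E°_cell = 0. The concentrated side is the cathode; the cell reaction moves Cr³⁺ from high to low concentration with n = 3.
Q = [Cr³⁺]_dilute/[Cr³⁺]_conc = 0.022/0.284 = 0.0775.
E = 0 − (RT/nF) ln Q = −((8.314×350)/(3×96500))(-2.558) = 0.0257 V.

0.026 V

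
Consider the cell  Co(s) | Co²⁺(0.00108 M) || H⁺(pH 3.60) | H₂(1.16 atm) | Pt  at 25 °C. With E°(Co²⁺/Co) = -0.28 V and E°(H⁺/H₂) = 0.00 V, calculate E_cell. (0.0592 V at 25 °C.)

0.15 V

The hydrogen couple is the cathode, so E°_cell = 0.28 V; n = 2.
[H⁺] = 10^(−3.60) = 2.5 × 10^-4 M, and Q = [Co²⁺]·P(H₂) / [H⁺]^2 = 1.99 × 10^4.
E = E° − (0.0592/2) log Q = 0.28 − (0.0592/2)(4.298) = 0.153 V.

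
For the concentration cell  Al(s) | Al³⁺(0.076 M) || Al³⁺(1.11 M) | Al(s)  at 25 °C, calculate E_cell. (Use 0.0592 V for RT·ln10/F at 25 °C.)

Both half-cells are Al³⁺/Al, so E°_cell = 0. The concentrated side is the cathode; the cell reaction moves Al³⁺ from high to low concentration with n = 3.
Q = [Al³⁺]_dilute/[Al³⁺]_conc = 0.076/1.11 = 0.0685.
E = 0 − (0.0592/3) log Q = −(0.0592/3)(-1.165) = 0.0230 V.

0.023 V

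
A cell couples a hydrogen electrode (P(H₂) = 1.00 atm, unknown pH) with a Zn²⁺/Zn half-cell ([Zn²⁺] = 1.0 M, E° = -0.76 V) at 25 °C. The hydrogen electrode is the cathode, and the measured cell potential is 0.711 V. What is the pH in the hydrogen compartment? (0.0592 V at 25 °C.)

pH = 0.83

E°_cell = 0.76 V and n = 2.
log Q = n(E° − E)/0.0592 = 2×(0.76 − 0.711)/0.0592 = 1.655.
With Q = [Zn²⁺]·P(H₂) / [H⁺]^2, solving for [H⁺] gives log[H⁺] = -0.828, so pH = 0.83.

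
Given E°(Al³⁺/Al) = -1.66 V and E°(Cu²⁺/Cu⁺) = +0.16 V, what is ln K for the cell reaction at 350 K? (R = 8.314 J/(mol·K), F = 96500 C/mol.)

E°_cell = +0.16 − (-1.66) = 1.82 V, with n = 3 electrons transferred.
At equilibrium E = 0, so the Nernst equation gives ln K = nFE°/RT = (3)(96500)(1.82)/((8.314)(350)) = 181.07.

ln K = 181.1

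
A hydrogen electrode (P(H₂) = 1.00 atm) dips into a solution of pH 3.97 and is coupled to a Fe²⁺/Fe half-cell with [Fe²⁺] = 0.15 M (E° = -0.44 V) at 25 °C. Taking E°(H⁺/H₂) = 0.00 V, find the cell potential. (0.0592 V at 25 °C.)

The hydrogen couple is the cathode, so E°_cell = 0.44 V; n = 2.
[H⁺] = 10^(−3.97) = 1.1 × 10^-4 M, and Q = [Fe²⁺]·P(H₂) / [H⁺]^2 = 1.31 × 10^7.
E = E° − (0.0592/2) log Q = 0.44 − (0.0592/2)(7.116) = 0.229 V.

0.23 V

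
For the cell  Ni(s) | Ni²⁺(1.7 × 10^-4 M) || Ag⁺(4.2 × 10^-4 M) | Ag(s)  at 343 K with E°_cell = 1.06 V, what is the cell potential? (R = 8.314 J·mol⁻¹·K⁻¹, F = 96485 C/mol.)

0.958 V

Balancing electrons gives n = 2; the reaction quotient is Q = [Ni²⁺]/[Ag⁺]^2 = 964.
E = E° − (RT/nF) ln Q = 1.06 − (8.314×343)/(2×96485) × (6.871) = 1.060 − 0.102 = 0.958 V.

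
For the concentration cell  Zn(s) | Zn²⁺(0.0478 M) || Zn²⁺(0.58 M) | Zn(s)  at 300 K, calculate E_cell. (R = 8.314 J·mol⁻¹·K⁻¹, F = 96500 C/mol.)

0.032 V

Both half-cells are Zn²⁺/Zn, so E°_cell = 0. The concentrated side is the cathode; the cell reaction moves Zn²⁺ from high to low concentration with n = 2.
Q = [Zn²⁺]_dilute/[Zn²⁺]_conc = 0.0478/0.58 = 0.0824.
E = 0 − (RT/nF) ln Q = −((8.314×300)/(2×96500))(-2.496) = 0.0323 V.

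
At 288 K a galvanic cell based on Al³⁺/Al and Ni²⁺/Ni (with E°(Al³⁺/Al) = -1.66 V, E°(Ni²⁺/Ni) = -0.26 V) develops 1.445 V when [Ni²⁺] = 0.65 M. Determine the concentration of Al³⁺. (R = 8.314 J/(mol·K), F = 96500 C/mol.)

0.0023 M

From the Nernst equation, ln Q = nF(E° − E)/RT = 6×96500×(1.40 − 1.445)/(8.314×288) = -10.881, so Q = 1.88 × 10^-5.
With Q = [Al³⁺]^2/[Ni²⁺]^3 and the known concentrations, [Al³⁺]^2 in the numerator gives [Al³⁺] = 0.0023 M.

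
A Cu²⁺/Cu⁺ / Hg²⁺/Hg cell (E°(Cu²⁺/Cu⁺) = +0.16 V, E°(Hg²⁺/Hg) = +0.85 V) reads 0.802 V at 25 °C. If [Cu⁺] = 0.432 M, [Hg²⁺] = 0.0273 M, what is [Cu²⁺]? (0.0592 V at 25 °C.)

From the Nernst equation, log Q = n(E° − E)/0.0592 = 2(0.69 − 0.802)/0.0592 = -3.784, so Q = 1.65 × 10^-4.
With Q = [Cu²⁺]^2/([Cu⁺]^2·[Hg²⁺]) and the known concentrations, [Cu²⁺]^2 in the numerator gives [Cu²⁺] = 9.2 × 10^-4 M.

9.2 × 10^-4 M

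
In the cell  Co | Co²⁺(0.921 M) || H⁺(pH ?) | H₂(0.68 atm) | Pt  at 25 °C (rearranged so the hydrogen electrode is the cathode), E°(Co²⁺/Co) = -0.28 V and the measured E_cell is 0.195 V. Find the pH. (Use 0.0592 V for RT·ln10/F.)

pH = 1.54

E°_cell = 0.28 V and n = 2.
log Q = n(E° − E)/0.0592 = 2×(0.28 − 0.195)/0.0592 = 2.872.
With Q = [Co²⁺]·P(H₂) / [H⁺]^2, solving for [H⁺] gives log[H⁺] = -1.537, so pH = 1.54.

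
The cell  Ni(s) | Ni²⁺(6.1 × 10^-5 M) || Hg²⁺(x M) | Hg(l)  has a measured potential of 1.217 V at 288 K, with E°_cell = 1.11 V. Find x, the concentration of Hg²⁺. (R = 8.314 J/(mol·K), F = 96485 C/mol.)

0.34 M

From the Nernst equation, ln Q = nF(E° − E)/RT = 2×96485×(1.11 − 1.217)/(8.314×288) = -8.623, so Q = 1.8 × 10^-4.
With Q = [Ni²⁺]/[Hg²⁺] and the known concentrations, [Hg²⁺] in the denominator gives [Hg²⁺] = 0.34 M.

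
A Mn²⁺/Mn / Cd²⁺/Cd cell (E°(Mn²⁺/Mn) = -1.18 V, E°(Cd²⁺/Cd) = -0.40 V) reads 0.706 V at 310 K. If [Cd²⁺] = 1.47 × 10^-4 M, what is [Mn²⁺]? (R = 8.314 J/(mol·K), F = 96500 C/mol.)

From the Nernst equation, ln Q = nF(E° − E)/RT = 2×96500×(0.78 − 0.706)/(8.314×310) = 5.541, so Q = 255.
With Q = [Mn²⁺]/[Cd²⁺] and the known concentrations, [Mn²⁺] in the numerator gives [Mn²⁺] = 0.037 M.

0.037 M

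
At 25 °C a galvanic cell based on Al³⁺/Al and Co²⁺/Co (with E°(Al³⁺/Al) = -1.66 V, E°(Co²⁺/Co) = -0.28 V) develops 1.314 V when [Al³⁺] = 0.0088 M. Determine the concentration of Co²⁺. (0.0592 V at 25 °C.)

From the Nernst equation, log Q = n(E° − E)/0.0592 = 6(1.38 − 1.314)/0.0592 = 6.689, so Q = 4.89 × 10^6.
With Q = [Al³⁺]^2/[Co²⁺]^3 and the known concentrations, [Co²⁺]^3 in the denominator gives [Co²⁺] = 2.5 × 10^-4 M.

2.5 × 10^-4 M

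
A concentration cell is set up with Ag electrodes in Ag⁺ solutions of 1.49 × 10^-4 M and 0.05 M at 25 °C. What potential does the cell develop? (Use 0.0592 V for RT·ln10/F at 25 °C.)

Both half-cells are Ag⁺/Ag, so E°_cell = 0. The concentrated side is the cathode; the cell reaction moves Ag⁺ from high to low concentration with n = 1.
Q = [Ag⁺]_dilute/[Ag⁺]_conc = 1.49 × 10^-4/0.05 = 0.00298.
E = 0 − (0.0592/1) log Q = −(0.0592/1)(-2.526) = 0.1495 V.

0.15 V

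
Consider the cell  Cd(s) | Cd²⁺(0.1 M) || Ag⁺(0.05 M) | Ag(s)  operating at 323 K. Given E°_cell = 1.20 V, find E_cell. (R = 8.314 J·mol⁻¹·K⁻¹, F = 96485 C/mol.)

1.15 V

Balancing electrons gives n = 2; the reaction quotient is Q = [Cd²⁺]/[Ag⁺]^2 = 40.0.
E = E° − (RT/nF) ln Q = 1.20 − (8.314×323)/(2×96485) × (3.689) = 1.200 − 0.051 = 1.149 V.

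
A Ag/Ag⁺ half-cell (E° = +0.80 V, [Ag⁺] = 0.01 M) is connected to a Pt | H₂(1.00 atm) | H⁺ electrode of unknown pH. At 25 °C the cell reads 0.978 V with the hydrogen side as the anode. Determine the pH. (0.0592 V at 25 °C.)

pH = 5.01

E°_cell = 0.80 V and n = 2.
log Q = n(E° − E)/0.0592 = 2×(0.80 − 0.978)/0.0592 = -6.014.
With Q = [H⁺]^2 / ([Ag⁺]^2·P(H₂)), solving for [H⁺] gives log[H⁺] = -5.007, so pH = 5.01.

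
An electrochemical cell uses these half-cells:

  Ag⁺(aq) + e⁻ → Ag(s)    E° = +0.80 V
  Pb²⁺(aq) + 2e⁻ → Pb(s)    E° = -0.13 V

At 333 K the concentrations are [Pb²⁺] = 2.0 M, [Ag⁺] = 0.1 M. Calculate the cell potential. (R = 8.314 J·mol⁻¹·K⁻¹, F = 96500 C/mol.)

0.854 V

The Ag⁺/Ag couple has the higher reduction potential and acts as the cathode, so E°_cell = +0.80 − (-0.13) = 0.93 V.
Balancing electrons gives n = 2; the reaction quotient is Q = [Pb²⁺]/[Ag⁺]^2 = 200.
E = E° − (RT/nF) ln Q = 0.93 − (8.314×333)/(2×96500) × (5.298) = 0.930 − 0.076 = 0.854 V.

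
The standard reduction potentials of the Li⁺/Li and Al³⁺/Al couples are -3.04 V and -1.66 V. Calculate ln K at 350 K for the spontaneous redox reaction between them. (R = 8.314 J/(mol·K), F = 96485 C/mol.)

E°_cell = -1.66 − (-3.04) = 1.38 V, with n = 3 electrons transferred.
At equilibrium E = 0, so the Nernst equation gives ln K = nFE°/RT = (3)(96485)(1.38)/((8.314)(350)) = 137.27.

ln K = 137.3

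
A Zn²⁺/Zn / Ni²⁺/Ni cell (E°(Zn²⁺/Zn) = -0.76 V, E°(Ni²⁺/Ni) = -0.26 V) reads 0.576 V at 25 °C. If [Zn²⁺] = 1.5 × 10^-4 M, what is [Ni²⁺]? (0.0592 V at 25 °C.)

0.055 M

From the Nernst equation, log Q = n(E° − E)/0.0592 = 2(0.50 − 0.576)/0.0592 = -2.568, so Q = 0.00271.
With Q = [Zn²⁺]/[Ni²⁺] and the known concentrations, [Ni²⁺] in the denominator gives [Ni²⁺] = 0.055 M.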